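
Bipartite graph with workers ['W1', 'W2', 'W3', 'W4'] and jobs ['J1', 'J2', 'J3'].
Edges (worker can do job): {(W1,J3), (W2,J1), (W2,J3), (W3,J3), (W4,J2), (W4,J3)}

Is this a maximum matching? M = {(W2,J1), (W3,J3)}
No, size 2 is not maximum

Proposed matching has size 2.
Maximum matching size for this graph: 3.

This is NOT maximum - can be improved to size 3.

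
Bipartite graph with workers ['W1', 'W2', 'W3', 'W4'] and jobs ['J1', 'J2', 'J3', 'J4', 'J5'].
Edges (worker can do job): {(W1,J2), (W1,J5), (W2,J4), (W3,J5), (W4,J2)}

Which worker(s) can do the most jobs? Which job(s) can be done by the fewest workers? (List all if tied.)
Most versatile: W1 (2 jobs); Least covered: J1, J3 (0 workers)

Worker degrees (jobs they can do): W1:2, W2:1, W3:1, W4:1
Job degrees (workers who can do it): J1:0, J2:2, J3:0, J4:1, J5:2

Maximum worker degree is 2, achieved by: W1
Minimum job degree is 0, achieved by: J1, J3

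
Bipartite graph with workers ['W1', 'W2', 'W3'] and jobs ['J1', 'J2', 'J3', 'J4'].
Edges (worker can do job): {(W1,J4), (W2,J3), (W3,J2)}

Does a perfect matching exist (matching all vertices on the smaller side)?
Yes, perfect matching exists (size 3)

Perfect matching: {(W1,J4), (W2,J3), (W3,J2)}
All 3 vertices on the smaller side are matched.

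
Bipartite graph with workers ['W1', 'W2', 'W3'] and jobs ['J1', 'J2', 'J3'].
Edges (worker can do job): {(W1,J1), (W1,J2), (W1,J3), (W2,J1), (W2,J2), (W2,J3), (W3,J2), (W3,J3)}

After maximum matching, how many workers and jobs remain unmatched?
Unmatched: 0 workers, 0 jobs

Maximum matching size: 3
Workers: 3 total, 3 matched, 0 unmatched
Jobs: 3 total, 3 matched, 0 unmatched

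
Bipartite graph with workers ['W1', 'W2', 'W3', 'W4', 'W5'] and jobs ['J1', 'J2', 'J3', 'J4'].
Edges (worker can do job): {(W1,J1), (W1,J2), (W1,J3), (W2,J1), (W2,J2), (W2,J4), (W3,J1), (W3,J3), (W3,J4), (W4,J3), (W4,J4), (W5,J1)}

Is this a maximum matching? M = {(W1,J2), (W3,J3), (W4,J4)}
No, size 3 is not maximum

Proposed matching has size 3.
Maximum matching size for this graph: 4.

This is NOT maximum - can be improved to size 4.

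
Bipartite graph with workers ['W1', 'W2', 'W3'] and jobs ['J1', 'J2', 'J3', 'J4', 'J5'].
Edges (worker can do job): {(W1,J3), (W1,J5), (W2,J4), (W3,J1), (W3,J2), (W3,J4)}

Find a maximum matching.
Matching: {(W1,J3), (W2,J4), (W3,J2)}

Maximum matching (size 3):
  W1 → J3
  W2 → J4
  W3 → J2

Each worker is assigned to at most one job, and each job to at most one worker.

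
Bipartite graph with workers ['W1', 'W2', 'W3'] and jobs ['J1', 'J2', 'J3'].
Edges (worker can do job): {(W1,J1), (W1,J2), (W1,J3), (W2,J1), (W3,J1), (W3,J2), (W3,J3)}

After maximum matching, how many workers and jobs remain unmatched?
Unmatched: 0 workers, 0 jobs

Maximum matching size: 3
Workers: 3 total, 3 matched, 0 unmatched
Jobs: 3 total, 3 matched, 0 unmatched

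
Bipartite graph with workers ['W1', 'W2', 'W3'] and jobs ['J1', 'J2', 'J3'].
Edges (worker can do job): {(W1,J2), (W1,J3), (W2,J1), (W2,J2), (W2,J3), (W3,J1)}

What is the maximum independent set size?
Maximum independent set = 3

By König's theorem:
- Min vertex cover = Max matching = 3
- Max independent set = Total vertices - Min vertex cover
- Max independent set = 6 - 3 = 3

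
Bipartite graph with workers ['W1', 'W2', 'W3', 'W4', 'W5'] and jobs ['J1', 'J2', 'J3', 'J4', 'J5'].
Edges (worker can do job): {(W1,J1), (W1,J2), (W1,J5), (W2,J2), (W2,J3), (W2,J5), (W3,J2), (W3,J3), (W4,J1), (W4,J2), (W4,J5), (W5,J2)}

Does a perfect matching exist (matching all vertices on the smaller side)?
No, maximum matching has size 4 < 5

Maximum matching has size 4, need 5 for perfect matching.
Unmatched workers: ['W2']
Unmatched jobs: ['J4']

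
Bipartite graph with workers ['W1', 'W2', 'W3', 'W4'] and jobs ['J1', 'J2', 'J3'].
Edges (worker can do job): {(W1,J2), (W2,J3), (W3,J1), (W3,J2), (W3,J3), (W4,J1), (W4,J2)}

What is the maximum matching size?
Maximum matching size = 3

Maximum matching: {(W2,J3), (W3,J2), (W4,J1)}
Size: 3

This assigns 3 workers to 3 distinct jobs.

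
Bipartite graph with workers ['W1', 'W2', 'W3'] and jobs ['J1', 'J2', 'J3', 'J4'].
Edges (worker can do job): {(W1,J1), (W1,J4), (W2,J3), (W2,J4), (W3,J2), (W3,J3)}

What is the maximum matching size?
Maximum matching size = 3

Maximum matching: {(W1,J1), (W2,J3), (W3,J2)}
Size: 3

This assigns 3 workers to 3 distinct jobs.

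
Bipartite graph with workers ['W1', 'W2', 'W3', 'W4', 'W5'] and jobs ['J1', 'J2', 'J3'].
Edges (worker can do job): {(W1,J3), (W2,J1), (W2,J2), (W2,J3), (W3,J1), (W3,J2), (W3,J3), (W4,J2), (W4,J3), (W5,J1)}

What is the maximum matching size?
Maximum matching size = 3

Maximum matching: {(W3,J3), (W4,J2), (W5,J1)}
Size: 3

This assigns 3 workers to 3 distinct jobs.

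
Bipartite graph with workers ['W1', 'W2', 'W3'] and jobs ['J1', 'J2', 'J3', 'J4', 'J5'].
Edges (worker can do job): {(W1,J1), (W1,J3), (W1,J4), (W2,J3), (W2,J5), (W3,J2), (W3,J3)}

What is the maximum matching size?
Maximum matching size = 3

Maximum matching: {(W1,J3), (W2,J5), (W3,J2)}
Size: 3

This assigns 3 workers to 3 distinct jobs.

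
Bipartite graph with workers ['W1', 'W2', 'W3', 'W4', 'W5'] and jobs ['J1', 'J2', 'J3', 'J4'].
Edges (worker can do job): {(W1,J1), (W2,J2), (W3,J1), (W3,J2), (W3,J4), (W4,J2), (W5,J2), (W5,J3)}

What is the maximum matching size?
Maximum matching size = 4

Maximum matching: {(W1,J1), (W3,J4), (W4,J2), (W5,J3)}
Size: 4

This assigns 4 workers to 4 distinct jobs.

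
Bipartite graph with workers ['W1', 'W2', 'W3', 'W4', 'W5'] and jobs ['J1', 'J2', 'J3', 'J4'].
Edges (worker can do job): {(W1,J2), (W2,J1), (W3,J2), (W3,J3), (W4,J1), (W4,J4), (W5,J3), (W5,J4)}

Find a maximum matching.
Matching: {(W1,J2), (W3,J3), (W4,J1), (W5,J4)}

Maximum matching (size 4):
  W1 → J2
  W3 → J3
  W4 → J1
  W5 → J4

Each worker is assigned to at most one job, and each job to at most one worker.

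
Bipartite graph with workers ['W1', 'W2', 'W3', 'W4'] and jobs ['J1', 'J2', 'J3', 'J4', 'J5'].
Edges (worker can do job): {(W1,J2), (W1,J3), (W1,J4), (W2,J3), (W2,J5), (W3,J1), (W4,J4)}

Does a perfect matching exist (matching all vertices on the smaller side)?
Yes, perfect matching exists (size 4)

Perfect matching: {(W1,J3), (W2,J5), (W3,J1), (W4,J4)}
All 4 vertices on the smaller side are matched.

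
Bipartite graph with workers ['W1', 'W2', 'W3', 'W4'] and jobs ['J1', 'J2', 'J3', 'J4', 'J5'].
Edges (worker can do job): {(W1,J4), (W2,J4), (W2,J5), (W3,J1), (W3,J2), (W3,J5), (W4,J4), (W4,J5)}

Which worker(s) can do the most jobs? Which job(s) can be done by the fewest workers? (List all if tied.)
Most versatile: W3 (3 jobs); Least covered: J3 (0 workers)

Worker degrees (jobs they can do): W1:1, W2:2, W3:3, W4:2
Job degrees (workers who can do it): J1:1, J2:1, J3:0, J4:3, J5:3

Maximum worker degree is 3, achieved by: W3
Minimum job degree is 0, achieved by: J3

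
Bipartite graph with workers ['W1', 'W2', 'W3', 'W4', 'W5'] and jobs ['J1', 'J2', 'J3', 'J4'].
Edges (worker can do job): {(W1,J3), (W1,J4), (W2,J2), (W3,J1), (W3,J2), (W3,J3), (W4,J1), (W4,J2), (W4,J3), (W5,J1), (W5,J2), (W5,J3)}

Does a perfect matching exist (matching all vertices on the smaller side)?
Yes, perfect matching exists (size 4)

Perfect matching: {(W1,J4), (W3,J2), (W4,J1), (W5,J3)}
All 4 vertices on the smaller side are matched.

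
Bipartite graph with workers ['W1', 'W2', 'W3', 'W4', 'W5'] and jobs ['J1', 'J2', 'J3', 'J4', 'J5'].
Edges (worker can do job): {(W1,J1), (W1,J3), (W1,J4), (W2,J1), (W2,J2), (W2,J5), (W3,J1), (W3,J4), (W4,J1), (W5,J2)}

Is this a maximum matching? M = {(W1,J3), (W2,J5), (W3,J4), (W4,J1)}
No, size 4 is not maximum

Proposed matching has size 4.
Maximum matching size for this graph: 5.

This is NOT maximum - can be improved to size 5.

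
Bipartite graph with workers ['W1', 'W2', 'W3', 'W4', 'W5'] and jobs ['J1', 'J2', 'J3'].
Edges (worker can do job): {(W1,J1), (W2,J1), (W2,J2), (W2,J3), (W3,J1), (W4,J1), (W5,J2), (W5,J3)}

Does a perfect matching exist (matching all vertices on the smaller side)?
Yes, perfect matching exists (size 3)

Perfect matching: {(W2,J3), (W3,J1), (W5,J2)}
All 3 vertices on the smaller side are matched.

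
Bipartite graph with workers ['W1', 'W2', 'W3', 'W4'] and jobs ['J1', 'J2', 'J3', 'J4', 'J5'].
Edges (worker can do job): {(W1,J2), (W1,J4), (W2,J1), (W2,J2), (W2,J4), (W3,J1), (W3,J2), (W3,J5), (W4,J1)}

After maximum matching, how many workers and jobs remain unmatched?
Unmatched: 0 workers, 1 jobs

Maximum matching size: 4
Workers: 4 total, 4 matched, 0 unmatched
Jobs: 5 total, 4 matched, 1 unmatched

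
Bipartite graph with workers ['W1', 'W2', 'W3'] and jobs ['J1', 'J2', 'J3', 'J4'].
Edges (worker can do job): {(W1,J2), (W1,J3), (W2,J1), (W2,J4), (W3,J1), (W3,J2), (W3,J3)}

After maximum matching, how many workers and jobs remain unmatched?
Unmatched: 0 workers, 1 jobs

Maximum matching size: 3
Workers: 3 total, 3 matched, 0 unmatched
Jobs: 4 total, 3 matched, 1 unmatched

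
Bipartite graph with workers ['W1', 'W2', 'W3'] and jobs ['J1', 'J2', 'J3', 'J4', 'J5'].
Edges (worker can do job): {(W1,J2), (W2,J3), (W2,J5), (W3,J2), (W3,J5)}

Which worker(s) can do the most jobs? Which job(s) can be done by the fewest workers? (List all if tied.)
Most versatile: W2, W3 (2 jobs); Least covered: J1, J4 (0 workers)

Worker degrees (jobs they can do): W1:1, W2:2, W3:2
Job degrees (workers who can do it): J1:0, J2:2, J3:1, J4:0, J5:2

Maximum worker degree is 2, achieved by: W2, W3
Minimum job degree is 0, achieved by: J1, J4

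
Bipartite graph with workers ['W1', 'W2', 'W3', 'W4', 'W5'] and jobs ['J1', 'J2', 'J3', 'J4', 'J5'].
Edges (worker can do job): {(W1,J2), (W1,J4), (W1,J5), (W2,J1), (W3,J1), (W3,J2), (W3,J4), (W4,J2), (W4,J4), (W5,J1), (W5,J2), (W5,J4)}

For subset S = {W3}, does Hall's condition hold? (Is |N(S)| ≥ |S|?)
Yes: |N(S)| = 3, |S| = 1

Subset S = {W3}
Neighbors N(S) = {J1, J2, J4}

|N(S)| = 3, |S| = 1
Hall's condition: |N(S)| ≥ |S| is satisfied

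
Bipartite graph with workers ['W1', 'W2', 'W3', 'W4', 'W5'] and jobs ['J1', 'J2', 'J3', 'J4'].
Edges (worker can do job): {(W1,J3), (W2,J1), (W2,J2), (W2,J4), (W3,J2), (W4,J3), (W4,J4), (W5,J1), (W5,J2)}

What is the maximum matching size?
Maximum matching size = 4

Maximum matching: {(W2,J4), (W3,J2), (W4,J3), (W5,J1)}
Size: 4

This assigns 4 workers to 4 distinct jobs.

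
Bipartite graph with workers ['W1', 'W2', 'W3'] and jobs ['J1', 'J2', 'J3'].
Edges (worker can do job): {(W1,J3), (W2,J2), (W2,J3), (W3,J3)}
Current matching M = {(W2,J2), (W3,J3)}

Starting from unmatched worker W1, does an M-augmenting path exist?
No augmenting path from W1

Alternating search from W1 reaches jobs: {J3}.
Every reachable job is already matched in M, and following those matched edges back to workers exposes no further unvisited jobs.
No M-augmenting path from W1 exists.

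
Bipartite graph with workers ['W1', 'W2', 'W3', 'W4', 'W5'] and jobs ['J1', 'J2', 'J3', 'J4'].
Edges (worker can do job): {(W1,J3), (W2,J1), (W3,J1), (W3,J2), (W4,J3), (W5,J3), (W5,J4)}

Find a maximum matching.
Matching: {(W2,J1), (W3,J2), (W4,J3), (W5,J4)}

Maximum matching (size 4):
  W2 → J1
  W3 → J2
  W4 → J3
  W5 → J4

Each worker is assigned to at most one job, and each job to at most one worker.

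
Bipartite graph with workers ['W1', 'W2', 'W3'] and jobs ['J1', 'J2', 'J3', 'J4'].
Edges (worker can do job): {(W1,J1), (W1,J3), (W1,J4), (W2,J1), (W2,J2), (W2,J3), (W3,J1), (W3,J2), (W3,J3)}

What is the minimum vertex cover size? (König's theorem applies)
Minimum vertex cover size = 3

By König's theorem: in bipartite graphs,
min vertex cover = max matching = 3

Maximum matching has size 3, so minimum vertex cover also has size 3.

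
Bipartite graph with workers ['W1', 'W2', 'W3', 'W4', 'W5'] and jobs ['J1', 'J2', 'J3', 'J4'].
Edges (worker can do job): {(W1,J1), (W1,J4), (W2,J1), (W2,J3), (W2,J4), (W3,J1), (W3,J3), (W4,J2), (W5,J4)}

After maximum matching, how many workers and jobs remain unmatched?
Unmatched: 1 workers, 0 jobs

Maximum matching size: 4
Workers: 5 total, 4 matched, 1 unmatched
Jobs: 4 total, 4 matched, 0 unmatched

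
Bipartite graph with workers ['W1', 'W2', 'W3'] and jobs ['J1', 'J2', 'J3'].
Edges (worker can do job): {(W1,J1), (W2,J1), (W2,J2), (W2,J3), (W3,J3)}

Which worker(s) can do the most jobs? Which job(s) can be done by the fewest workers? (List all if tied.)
Most versatile: W2 (3 jobs); Least covered: J2 (1 workers)

Worker degrees (jobs they can do): W1:1, W2:3, W3:1
Job degrees (workers who can do it): J1:2, J2:1, J3:2

Maximum worker degree is 3, achieved by: W2
Minimum job degree is 1, achieved by: J2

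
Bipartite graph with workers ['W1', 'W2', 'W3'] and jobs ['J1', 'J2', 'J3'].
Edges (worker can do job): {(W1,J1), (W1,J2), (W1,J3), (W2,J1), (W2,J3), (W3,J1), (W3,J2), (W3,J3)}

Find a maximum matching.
Matching: {(W1,J1), (W2,J3), (W3,J2)}

Maximum matching (size 3):
  W1 → J1
  W2 → J3
  W3 → J2

Each worker is assigned to at most one job, and each job to at most one worker.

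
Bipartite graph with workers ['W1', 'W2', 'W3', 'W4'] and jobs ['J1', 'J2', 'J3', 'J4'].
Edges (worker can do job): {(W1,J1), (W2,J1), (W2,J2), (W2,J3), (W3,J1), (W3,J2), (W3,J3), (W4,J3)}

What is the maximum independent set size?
Maximum independent set = 5

By König's theorem:
- Min vertex cover = Max matching = 3
- Max independent set = Total vertices - Min vertex cover
- Max independent set = 8 - 3 = 5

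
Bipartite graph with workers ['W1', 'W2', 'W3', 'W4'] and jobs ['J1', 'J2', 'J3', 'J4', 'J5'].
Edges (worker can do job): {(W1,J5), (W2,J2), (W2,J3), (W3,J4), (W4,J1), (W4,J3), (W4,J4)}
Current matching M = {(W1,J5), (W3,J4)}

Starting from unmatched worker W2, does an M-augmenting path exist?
Yes: W2 → J2

An M-augmenting path alternates non-matching / matching edges, starting and ending at unmatched vertices.
Path: W2 → J2
(J2 is unmatched in M, so the path is augmenting.)
Flipping edges along this path would increase |M| from 2 to 3.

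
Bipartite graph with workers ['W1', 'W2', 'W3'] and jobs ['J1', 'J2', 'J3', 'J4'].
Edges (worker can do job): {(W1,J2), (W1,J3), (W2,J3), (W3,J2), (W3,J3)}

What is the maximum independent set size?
Maximum independent set = 5

By König's theorem:
- Min vertex cover = Max matching = 2
- Max independent set = Total vertices - Min vertex cover
- Max independent set = 7 - 2 = 5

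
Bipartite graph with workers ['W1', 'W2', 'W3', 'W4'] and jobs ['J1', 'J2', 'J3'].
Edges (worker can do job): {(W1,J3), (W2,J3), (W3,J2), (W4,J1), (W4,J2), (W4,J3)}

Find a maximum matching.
Matching: {(W1,J3), (W3,J2), (W4,J1)}

Maximum matching (size 3):
  W1 → J3
  W3 → J2
  W4 → J1

Each worker is assigned to at most one job, and each job to at most one worker.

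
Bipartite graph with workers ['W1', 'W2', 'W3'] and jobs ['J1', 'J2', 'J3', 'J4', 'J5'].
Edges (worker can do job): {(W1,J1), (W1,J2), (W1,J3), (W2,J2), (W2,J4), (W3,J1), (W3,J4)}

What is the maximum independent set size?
Maximum independent set = 5

By König's theorem:
- Min vertex cover = Max matching = 3
- Max independent set = Total vertices - Min vertex cover
- Max independent set = 8 - 3 = 5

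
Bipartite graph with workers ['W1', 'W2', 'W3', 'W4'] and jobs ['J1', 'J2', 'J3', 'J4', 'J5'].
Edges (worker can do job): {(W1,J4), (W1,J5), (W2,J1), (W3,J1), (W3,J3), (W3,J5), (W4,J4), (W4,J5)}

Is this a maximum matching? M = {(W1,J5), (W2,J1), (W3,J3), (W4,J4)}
Yes, size 4 is maximum

Proposed matching has size 4.
Maximum matching size for this graph: 4.

This is a maximum matching.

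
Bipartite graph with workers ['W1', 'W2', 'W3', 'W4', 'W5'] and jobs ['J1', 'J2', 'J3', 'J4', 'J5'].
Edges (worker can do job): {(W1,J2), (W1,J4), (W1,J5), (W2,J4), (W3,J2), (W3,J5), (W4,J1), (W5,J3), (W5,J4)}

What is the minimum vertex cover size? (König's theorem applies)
Minimum vertex cover size = 5

By König's theorem: in bipartite graphs,
min vertex cover = max matching = 5

Maximum matching has size 5, so minimum vertex cover also has size 5.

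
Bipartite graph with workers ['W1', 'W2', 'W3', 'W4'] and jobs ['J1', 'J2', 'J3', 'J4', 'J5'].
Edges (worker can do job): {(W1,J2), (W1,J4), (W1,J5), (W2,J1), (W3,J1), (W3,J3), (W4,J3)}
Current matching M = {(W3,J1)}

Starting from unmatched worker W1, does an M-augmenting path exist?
Yes: W1 → J2

An M-augmenting path alternates non-matching / matching edges, starting and ending at unmatched vertices.
Path: W1 → J2
(J2 is unmatched in M, so the path is augmenting.)
Flipping edges along this path would increase |M| from 1 to 2.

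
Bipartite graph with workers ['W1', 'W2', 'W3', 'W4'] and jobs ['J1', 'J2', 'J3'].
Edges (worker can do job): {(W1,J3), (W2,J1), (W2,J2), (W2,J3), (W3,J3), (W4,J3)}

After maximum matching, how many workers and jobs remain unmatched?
Unmatched: 2 workers, 1 jobs

Maximum matching size: 2
Workers: 4 total, 2 matched, 2 unmatched
Jobs: 3 total, 2 matched, 1 unmatched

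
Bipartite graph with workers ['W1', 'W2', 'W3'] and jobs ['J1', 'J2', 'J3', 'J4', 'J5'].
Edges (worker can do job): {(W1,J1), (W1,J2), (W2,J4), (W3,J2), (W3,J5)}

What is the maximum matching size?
Maximum matching size = 3

Maximum matching: {(W1,J2), (W2,J4), (W3,J5)}
Size: 3

This assigns 3 workers to 3 distinct jobs.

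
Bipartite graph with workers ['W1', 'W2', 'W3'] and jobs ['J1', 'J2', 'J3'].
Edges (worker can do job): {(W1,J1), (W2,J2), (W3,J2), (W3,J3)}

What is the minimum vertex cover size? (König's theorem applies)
Minimum vertex cover size = 3

By König's theorem: in bipartite graphs,
min vertex cover = max matching = 3

Maximum matching has size 3, so minimum vertex cover also has size 3.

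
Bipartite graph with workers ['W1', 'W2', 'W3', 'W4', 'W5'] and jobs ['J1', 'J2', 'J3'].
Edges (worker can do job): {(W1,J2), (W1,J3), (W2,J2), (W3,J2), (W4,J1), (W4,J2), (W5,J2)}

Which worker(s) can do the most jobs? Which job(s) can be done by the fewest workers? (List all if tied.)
Most versatile: W1, W4 (2 jobs); Least covered: J1, J3 (1 workers)

Worker degrees (jobs they can do): W1:2, W2:1, W3:1, W4:2, W5:1
Job degrees (workers who can do it): J1:1, J2:5, J3:1

Maximum worker degree is 2, achieved by: W1, W4
Minimum job degree is 1, achieved by: J1, J3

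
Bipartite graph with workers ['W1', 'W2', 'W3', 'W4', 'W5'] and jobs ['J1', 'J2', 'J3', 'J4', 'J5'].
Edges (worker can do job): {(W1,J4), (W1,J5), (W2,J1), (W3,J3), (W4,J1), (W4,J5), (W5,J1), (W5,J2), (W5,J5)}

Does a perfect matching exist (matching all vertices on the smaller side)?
Yes, perfect matching exists (size 5)

Perfect matching: {(W1,J4), (W2,J1), (W3,J3), (W4,J5), (W5,J2)}
All 5 vertices on the smaller side are matched.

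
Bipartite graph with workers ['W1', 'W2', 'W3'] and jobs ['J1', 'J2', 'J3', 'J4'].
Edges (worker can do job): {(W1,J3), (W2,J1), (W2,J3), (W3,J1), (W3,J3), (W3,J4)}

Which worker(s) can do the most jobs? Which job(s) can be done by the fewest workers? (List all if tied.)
Most versatile: W3 (3 jobs); Least covered: J2 (0 workers)

Worker degrees (jobs they can do): W1:1, W2:2, W3:3
Job degrees (workers who can do it): J1:2, J2:0, J3:3, J4:1

Maximum worker degree is 3, achieved by: W3
Minimum job degree is 0, achieved by: J2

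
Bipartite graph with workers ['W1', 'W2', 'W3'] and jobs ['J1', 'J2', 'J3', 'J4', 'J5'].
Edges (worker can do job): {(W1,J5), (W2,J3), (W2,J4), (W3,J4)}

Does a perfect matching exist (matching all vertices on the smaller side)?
Yes, perfect matching exists (size 3)

Perfect matching: {(W1,J5), (W2,J3), (W3,J4)}
All 3 vertices on the smaller side are matched.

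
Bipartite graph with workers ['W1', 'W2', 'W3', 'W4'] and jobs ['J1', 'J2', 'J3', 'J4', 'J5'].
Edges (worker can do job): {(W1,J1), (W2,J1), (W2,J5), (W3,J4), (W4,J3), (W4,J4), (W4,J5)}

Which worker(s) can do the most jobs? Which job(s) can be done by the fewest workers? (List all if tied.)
Most versatile: W4 (3 jobs); Least covered: J2 (0 workers)

Worker degrees (jobs they can do): W1:1, W2:2, W3:1, W4:3
Job degrees (workers who can do it): J1:2, J2:0, J3:1, J4:2, J5:2

Maximum worker degree is 3, achieved by: W4
Minimum job degree is 0, achieved by: J2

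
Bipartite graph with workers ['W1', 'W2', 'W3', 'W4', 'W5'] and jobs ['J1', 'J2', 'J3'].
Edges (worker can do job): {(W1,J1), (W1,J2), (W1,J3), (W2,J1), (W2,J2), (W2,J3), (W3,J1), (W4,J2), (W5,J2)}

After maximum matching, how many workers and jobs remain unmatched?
Unmatched: 2 workers, 0 jobs

Maximum matching size: 3
Workers: 5 total, 3 matched, 2 unmatched
Jobs: 3 total, 3 matched, 0 unmatched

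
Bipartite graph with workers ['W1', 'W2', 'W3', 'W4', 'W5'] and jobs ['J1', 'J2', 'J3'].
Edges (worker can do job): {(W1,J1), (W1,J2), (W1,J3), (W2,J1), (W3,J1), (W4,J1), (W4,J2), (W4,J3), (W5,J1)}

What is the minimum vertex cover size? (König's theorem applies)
Minimum vertex cover size = 3

By König's theorem: in bipartite graphs,
min vertex cover = max matching = 3

Maximum matching has size 3, so minimum vertex cover also has size 3.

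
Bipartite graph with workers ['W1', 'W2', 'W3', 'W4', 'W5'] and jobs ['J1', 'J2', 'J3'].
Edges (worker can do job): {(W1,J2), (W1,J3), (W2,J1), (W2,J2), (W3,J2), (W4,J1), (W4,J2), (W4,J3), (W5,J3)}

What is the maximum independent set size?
Maximum independent set = 5

By König's theorem:
- Min vertex cover = Max matching = 3
- Max independent set = Total vertices - Min vertex cover
- Max independent set = 8 - 3 = 5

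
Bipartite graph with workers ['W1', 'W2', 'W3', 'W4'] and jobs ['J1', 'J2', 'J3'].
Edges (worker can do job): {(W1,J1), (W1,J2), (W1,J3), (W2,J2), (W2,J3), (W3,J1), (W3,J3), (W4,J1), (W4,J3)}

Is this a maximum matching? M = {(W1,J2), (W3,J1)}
No, size 2 is not maximum

Proposed matching has size 2.
Maximum matching size for this graph: 3.

This is NOT maximum - can be improved to size 3.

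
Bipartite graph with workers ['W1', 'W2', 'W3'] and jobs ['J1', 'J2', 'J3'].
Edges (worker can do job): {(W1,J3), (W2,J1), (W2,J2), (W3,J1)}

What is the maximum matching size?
Maximum matching size = 3

Maximum matching: {(W1,J3), (W2,J2), (W3,J1)}
Size: 3

This assigns 3 workers to 3 distinct jobs.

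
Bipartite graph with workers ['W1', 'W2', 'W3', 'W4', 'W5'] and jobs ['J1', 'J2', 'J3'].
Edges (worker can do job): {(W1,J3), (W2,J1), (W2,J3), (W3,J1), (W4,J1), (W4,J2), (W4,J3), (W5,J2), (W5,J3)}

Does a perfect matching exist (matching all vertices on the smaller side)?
Yes, perfect matching exists (size 3)

Perfect matching: {(W3,J1), (W4,J3), (W5,J2)}
All 3 vertices on the smaller side are matched.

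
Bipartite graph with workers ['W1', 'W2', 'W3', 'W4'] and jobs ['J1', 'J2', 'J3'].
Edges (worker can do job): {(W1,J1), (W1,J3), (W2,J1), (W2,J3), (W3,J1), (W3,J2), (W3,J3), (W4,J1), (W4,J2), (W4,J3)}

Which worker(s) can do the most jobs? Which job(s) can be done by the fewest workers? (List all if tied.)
Most versatile: W3, W4 (3 jobs); Least covered: J2 (2 workers)

Worker degrees (jobs they can do): W1:2, W2:2, W3:3, W4:3
Job degrees (workers who can do it): J1:4, J2:2, J3:4

Maximum worker degree is 3, achieved by: W3, W4
Minimum job degree is 2, achieved by: J2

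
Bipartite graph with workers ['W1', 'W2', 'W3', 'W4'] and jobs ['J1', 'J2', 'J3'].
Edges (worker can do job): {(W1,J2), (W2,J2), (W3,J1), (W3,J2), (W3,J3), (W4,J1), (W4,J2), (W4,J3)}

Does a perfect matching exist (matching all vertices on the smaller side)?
Yes, perfect matching exists (size 3)

Perfect matching: {(W1,J2), (W3,J1), (W4,J3)}
All 3 vertices on the smaller side are matched.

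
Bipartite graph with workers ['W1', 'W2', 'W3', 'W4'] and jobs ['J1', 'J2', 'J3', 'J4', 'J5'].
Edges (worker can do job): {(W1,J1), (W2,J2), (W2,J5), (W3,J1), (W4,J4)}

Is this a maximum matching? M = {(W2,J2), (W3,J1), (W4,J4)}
Yes, size 3 is maximum

Proposed matching has size 3.
Maximum matching size for this graph: 3.

This is a maximum matching.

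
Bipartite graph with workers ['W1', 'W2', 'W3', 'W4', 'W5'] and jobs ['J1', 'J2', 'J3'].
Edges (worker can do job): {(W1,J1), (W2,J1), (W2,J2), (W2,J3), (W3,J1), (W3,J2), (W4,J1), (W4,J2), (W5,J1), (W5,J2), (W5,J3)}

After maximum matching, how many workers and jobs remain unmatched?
Unmatched: 2 workers, 0 jobs

Maximum matching size: 3
Workers: 5 total, 3 matched, 2 unmatched
Jobs: 3 total, 3 matched, 0 unmatched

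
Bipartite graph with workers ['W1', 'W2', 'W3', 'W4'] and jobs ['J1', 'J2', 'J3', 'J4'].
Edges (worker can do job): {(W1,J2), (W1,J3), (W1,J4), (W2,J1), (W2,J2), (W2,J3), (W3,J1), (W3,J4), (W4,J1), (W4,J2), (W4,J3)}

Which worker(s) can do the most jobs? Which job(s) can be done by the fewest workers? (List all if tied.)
Most versatile: W1, W2, W4 (3 jobs); Least covered: J4 (2 workers)

Worker degrees (jobs they can do): W1:3, W2:3, W3:2, W4:3
Job degrees (workers who can do it): J1:3, J2:3, J3:3, J4:2

Maximum worker degree is 3, achieved by: W1, W2, W4
Minimum job degree is 2, achieved by: J4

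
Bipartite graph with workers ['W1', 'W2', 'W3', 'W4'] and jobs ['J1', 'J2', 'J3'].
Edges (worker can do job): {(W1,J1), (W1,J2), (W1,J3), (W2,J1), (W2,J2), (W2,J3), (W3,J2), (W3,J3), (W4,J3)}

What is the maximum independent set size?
Maximum independent set = 4

By König's theorem:
- Min vertex cover = Max matching = 3
- Max independent set = Total vertices - Min vertex cover
- Max independent set = 7 - 3 = 4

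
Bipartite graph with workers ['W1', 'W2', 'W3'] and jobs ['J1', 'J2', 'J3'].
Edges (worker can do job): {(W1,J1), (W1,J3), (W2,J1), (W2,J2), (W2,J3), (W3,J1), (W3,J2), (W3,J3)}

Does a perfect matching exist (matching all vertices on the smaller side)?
Yes, perfect matching exists (size 3)

Perfect matching: {(W1,J3), (W2,J2), (W3,J1)}
All 3 vertices on the smaller side are matched.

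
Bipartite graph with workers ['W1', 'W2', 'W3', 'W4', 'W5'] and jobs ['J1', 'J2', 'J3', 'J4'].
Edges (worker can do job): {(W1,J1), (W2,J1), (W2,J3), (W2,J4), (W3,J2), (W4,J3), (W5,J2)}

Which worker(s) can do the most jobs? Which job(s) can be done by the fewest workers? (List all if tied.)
Most versatile: W2 (3 jobs); Least covered: J4 (1 workers)

Worker degrees (jobs they can do): W1:1, W2:3, W3:1, W4:1, W5:1
Job degrees (workers who can do it): J1:2, J2:2, J3:2, J4:1

Maximum worker degree is 3, achieved by: W2
Minimum job degree is 1, achieved by: J4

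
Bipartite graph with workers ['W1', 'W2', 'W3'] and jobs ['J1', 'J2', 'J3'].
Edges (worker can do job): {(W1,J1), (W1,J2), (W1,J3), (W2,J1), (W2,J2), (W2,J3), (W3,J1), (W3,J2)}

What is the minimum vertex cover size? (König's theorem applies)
Minimum vertex cover size = 3

By König's theorem: in bipartite graphs,
min vertex cover = max matching = 3

Maximum matching has size 3, so minimum vertex cover also has size 3.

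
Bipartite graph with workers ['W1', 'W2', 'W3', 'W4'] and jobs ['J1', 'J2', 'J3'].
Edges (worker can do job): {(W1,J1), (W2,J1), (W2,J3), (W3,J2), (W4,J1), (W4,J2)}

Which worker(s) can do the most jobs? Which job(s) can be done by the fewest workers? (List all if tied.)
Most versatile: W2, W4 (2 jobs); Least covered: J3 (1 workers)

Worker degrees (jobs they can do): W1:1, W2:2, W3:1, W4:2
Job degrees (workers who can do it): J1:3, J2:2, J3:1

Maximum worker degree is 2, achieved by: W2, W4
Minimum job degree is 1, achieved by: J3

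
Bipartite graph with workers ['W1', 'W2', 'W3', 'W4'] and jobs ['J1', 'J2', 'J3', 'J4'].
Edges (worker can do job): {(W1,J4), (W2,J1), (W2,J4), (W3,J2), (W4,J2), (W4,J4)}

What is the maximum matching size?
Maximum matching size = 3

Maximum matching: {(W1,J4), (W2,J1), (W4,J2)}
Size: 3

This assigns 3 workers to 3 distinct jobs.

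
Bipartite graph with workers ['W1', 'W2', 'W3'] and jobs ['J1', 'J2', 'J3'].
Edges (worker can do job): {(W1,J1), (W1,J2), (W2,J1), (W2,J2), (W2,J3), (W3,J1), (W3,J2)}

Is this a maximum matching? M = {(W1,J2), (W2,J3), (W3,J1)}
Yes, size 3 is maximum

Proposed matching has size 3.
Maximum matching size for this graph: 3.

This is a maximum matching.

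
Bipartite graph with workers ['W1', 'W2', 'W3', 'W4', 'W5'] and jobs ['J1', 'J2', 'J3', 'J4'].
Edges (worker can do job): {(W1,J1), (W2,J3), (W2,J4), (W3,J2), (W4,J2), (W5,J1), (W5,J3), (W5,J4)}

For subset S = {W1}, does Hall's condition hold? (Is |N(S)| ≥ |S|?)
Yes: |N(S)| = 1, |S| = 1

Subset S = {W1}
Neighbors N(S) = {J1}

|N(S)| = 1, |S| = 1
Hall's condition: |N(S)| ≥ |S| is satisfied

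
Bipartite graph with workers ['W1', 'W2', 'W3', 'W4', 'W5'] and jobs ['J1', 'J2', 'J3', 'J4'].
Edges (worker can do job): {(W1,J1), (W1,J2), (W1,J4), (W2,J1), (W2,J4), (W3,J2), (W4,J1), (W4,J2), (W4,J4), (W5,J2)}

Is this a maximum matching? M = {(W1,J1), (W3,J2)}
No, size 2 is not maximum

Proposed matching has size 2.
Maximum matching size for this graph: 3.

This is NOT maximum - can be improved to size 3.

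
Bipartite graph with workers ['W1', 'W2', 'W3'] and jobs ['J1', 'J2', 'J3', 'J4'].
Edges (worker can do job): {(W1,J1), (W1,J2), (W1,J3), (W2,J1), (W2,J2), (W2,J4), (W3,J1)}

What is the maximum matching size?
Maximum matching size = 3

Maximum matching: {(W1,J2), (W2,J4), (W3,J1)}
Size: 3

This assigns 3 workers to 3 distinct jobs.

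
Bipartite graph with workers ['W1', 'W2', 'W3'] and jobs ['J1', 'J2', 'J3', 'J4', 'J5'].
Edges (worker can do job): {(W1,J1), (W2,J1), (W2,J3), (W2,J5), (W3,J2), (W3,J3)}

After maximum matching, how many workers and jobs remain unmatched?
Unmatched: 0 workers, 2 jobs

Maximum matching size: 3
Workers: 3 total, 3 matched, 0 unmatched
Jobs: 5 total, 3 matched, 2 unmatched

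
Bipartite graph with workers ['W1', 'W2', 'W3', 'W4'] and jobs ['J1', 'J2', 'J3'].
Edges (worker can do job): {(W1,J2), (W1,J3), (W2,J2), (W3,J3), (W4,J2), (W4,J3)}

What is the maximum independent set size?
Maximum independent set = 5

By König's theorem:
- Min vertex cover = Max matching = 2
- Max independent set = Total vertices - Min vertex cover
- Max independent set = 7 - 2 = 5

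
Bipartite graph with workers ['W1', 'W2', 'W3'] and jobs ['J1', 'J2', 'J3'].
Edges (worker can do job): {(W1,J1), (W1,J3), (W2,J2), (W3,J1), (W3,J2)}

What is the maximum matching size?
Maximum matching size = 3

Maximum matching: {(W1,J3), (W2,J2), (W3,J1)}
Size: 3

This assigns 3 workers to 3 distinct jobs.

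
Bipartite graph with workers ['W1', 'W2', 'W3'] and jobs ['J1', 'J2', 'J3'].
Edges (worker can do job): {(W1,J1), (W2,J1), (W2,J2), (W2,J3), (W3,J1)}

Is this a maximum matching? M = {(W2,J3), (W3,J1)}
Yes, size 2 is maximum

Proposed matching has size 2.
Maximum matching size for this graph: 2.

This is a maximum matching.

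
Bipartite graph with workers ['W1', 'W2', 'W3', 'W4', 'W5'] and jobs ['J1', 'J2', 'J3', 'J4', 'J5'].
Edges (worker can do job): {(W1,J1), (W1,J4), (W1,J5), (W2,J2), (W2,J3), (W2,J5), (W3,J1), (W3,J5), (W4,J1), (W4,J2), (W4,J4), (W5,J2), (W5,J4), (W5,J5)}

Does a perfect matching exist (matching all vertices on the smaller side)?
Yes, perfect matching exists (size 5)

Perfect matching: {(W1,J4), (W2,J3), (W3,J5), (W4,J1), (W5,J2)}
All 5 vertices on the smaller side are matched.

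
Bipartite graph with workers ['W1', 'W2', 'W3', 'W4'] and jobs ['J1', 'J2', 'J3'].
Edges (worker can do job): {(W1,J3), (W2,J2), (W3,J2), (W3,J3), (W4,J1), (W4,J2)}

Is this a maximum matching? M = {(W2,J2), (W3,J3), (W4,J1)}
Yes, size 3 is maximum

Proposed matching has size 3.
Maximum matching size for this graph: 3.

This is a maximum matching.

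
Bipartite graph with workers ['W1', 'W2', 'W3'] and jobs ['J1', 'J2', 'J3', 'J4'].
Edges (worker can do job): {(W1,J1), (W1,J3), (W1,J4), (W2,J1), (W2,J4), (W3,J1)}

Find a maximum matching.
Matching: {(W1,J3), (W2,J4), (W3,J1)}

Maximum matching (size 3):
  W1 → J3
  W2 → J4
  W3 → J1

Each worker is assigned to at most one job, and each job to at most one worker.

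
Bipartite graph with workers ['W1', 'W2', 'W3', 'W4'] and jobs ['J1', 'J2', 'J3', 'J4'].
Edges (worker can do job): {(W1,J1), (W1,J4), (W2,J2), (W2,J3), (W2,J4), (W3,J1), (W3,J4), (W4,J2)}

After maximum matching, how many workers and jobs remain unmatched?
Unmatched: 0 workers, 0 jobs

Maximum matching size: 4
Workers: 4 total, 4 matched, 0 unmatched
Jobs: 4 total, 4 matched, 0 unmatched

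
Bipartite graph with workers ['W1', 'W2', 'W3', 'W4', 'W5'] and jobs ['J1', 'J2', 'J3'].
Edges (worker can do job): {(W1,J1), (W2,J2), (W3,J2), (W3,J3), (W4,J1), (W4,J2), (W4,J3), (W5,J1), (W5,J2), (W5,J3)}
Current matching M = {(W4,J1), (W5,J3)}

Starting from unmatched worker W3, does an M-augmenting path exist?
Yes: W3 → J2

An M-augmenting path alternates non-matching / matching edges, starting and ending at unmatched vertices.
Path: W3 → J2
(J2 is unmatched in M, so the path is augmenting.)
Flipping edges along this path would increase |M| from 2 to 3.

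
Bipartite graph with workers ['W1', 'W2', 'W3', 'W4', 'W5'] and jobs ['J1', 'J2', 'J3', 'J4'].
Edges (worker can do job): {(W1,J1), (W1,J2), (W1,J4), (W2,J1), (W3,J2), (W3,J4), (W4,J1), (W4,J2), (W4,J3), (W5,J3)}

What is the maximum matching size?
Maximum matching size = 4

Maximum matching: {(W1,J4), (W3,J2), (W4,J1), (W5,J3)}
Size: 4

This assigns 4 workers to 4 distinct jobs.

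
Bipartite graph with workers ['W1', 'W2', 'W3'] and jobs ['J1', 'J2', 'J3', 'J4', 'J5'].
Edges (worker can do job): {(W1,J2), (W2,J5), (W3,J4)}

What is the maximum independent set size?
Maximum independent set = 5

By König's theorem:
- Min vertex cover = Max matching = 3
- Max independent set = Total vertices - Min vertex cover
- Max independent set = 8 - 3 = 5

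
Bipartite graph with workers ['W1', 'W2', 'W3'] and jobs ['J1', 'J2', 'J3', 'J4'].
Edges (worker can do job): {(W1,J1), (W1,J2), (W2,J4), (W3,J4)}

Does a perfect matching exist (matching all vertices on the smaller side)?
No, maximum matching has size 2 < 3

Maximum matching has size 2, need 3 for perfect matching.
Unmatched workers: ['W2']
Unmatched jobs: ['J3', 'J1']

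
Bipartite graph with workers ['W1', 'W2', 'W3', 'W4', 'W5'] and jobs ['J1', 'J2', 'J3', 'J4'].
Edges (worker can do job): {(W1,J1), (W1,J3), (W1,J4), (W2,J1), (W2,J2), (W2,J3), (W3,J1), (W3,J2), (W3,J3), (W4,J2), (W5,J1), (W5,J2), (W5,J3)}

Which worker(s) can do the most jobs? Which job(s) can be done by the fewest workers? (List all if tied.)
Most versatile: W1, W2, W3, W5 (3 jobs); Least covered: J4 (1 workers)

Worker degrees (jobs they can do): W1:3, W2:3, W3:3, W4:1, W5:3
Job degrees (workers who can do it): J1:4, J2:4, J3:4, J4:1

Maximum worker degree is 3, achieved by: W1, W2, W3, W5
Minimum job degree is 1, achieved by: J4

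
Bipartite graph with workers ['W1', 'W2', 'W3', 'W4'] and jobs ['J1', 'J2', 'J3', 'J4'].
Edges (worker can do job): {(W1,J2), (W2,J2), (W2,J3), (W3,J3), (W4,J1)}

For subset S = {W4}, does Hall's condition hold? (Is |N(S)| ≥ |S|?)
Yes: |N(S)| = 1, |S| = 1

Subset S = {W4}
Neighbors N(S) = {J1}

|N(S)| = 1, |S| = 1
Hall's condition: |N(S)| ≥ |S| is satisfied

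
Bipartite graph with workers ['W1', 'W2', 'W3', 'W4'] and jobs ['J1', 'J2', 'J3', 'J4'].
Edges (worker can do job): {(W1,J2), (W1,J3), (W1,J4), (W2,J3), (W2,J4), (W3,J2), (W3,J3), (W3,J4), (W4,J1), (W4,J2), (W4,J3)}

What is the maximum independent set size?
Maximum independent set = 4

By König's theorem:
- Min vertex cover = Max matching = 4
- Max independent set = Total vertices - Min vertex cover
- Max independent set = 8 - 4 = 4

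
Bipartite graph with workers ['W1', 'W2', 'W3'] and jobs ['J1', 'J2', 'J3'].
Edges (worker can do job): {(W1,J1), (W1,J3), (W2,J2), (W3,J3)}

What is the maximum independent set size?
Maximum independent set = 3

By König's theorem:
- Min vertex cover = Max matching = 3
- Max independent set = Total vertices - Min vertex cover
- Max independent set = 6 - 3 = 3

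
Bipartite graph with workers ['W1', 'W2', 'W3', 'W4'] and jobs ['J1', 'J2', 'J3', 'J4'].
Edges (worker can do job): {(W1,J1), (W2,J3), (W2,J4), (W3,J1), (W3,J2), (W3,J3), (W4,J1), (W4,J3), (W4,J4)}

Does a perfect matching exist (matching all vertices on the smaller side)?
Yes, perfect matching exists (size 4)

Perfect matching: {(W1,J1), (W2,J4), (W3,J2), (W4,J3)}
All 4 vertices on the smaller side are matched.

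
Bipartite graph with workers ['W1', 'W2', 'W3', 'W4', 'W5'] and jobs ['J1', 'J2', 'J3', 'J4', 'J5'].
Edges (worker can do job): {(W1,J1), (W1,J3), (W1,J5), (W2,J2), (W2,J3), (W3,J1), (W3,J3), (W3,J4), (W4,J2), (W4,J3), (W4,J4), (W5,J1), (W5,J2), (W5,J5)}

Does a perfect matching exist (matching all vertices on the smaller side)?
Yes, perfect matching exists (size 5)

Perfect matching: {(W1,J1), (W2,J3), (W3,J4), (W4,J2), (W5,J5)}
All 5 vertices on the smaller side are matched.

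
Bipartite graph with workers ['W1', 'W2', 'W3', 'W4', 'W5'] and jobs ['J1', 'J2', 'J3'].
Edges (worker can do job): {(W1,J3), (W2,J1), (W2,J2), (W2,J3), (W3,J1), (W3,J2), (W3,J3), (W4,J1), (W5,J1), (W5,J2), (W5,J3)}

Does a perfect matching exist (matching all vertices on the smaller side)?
Yes, perfect matching exists (size 3)

Perfect matching: {(W1,J3), (W3,J1), (W5,J2)}
All 3 vertices on the smaller side are matched.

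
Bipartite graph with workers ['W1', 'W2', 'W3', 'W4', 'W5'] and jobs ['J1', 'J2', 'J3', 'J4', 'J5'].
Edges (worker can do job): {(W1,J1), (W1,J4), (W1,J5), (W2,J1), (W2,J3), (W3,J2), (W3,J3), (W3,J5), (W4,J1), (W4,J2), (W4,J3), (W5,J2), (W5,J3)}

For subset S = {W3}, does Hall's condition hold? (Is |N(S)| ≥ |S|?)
Yes: |N(S)| = 3, |S| = 1

Subset S = {W3}
Neighbors N(S) = {J2, J3, J5}

|N(S)| = 3, |S| = 1
Hall's condition: |N(S)| ≥ |S| is satisfied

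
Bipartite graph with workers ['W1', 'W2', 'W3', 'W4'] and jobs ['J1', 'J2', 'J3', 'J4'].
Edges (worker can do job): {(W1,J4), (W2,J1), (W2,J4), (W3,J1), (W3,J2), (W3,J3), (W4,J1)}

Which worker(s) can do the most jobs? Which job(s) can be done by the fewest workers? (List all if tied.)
Most versatile: W3 (3 jobs); Least covered: J2, J3 (1 workers)

Worker degrees (jobs they can do): W1:1, W2:2, W3:3, W4:1
Job degrees (workers who can do it): J1:3, J2:1, J3:1, J4:2

Maximum worker degree is 3, achieved by: W3
Minimum job degree is 1, achieved by: J2, J3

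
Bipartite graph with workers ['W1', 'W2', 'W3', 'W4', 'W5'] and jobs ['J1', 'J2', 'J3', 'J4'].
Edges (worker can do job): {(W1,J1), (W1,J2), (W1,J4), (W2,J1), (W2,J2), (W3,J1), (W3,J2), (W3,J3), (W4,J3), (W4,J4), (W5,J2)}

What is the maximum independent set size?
Maximum independent set = 5

By König's theorem:
- Min vertex cover = Max matching = 4
- Max independent set = Total vertices - Min vertex cover
- Max independent set = 9 - 4 = 5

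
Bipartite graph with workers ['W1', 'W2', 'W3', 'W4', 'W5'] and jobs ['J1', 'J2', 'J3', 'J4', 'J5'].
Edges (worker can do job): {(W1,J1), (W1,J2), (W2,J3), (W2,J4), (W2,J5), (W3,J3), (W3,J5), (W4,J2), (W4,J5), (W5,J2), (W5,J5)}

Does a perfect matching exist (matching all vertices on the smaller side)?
Yes, perfect matching exists (size 5)

Perfect matching: {(W1,J1), (W2,J4), (W3,J3), (W4,J5), (W5,J2)}
All 5 vertices on the smaller side are matched.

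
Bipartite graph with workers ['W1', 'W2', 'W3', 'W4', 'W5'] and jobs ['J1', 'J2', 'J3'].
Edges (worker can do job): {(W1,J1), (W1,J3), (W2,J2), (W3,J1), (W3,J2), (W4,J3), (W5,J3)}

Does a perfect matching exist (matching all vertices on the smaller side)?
Yes, perfect matching exists (size 3)

Perfect matching: {(W1,J1), (W3,J2), (W5,J3)}
All 3 vertices on the smaller side are matched.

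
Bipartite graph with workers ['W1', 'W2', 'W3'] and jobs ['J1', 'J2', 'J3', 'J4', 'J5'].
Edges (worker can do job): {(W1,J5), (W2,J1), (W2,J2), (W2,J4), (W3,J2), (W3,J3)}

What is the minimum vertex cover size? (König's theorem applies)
Minimum vertex cover size = 3

By König's theorem: in bipartite graphs,
min vertex cover = max matching = 3

Maximum matching has size 3, so minimum vertex cover also has size 3.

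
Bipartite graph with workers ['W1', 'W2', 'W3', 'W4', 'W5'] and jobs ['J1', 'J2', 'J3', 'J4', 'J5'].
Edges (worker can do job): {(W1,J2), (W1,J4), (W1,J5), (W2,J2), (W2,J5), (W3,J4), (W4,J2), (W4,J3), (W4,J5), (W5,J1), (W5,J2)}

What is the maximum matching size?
Maximum matching size = 5

Maximum matching: {(W1,J5), (W2,J2), (W3,J4), (W4,J3), (W5,J1)}
Size: 5

This assigns 5 workers to 5 distinct jobs.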